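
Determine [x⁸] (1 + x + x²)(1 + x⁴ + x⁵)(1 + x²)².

(1 + x + x²) has coefficients 1,1,1 for degrees 0…2.
(1 + x⁴ + x⁵) has coefficients 1,0,0,0,1,1,0,0,0 for degrees 0…8.
Finally multiplying by (1 + x²)², the product of all factors after the first has coefficients 1,0,2,0,2,1,2,2,1 for degrees 0…8.
[x⁸] = 1·1 + 1·2 + 1·2 = 5.

5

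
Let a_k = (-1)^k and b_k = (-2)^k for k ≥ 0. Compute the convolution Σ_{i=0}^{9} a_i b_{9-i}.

The convolution is the t^9 coefficient of A(t)B(t).
Σ = 1·(-512) − 1·256 + 1·(-128) − 1·64 + 1·(-32) − 1·16 + 1·(-8) − 1·4 + 1·(-2) − 1·1 = -1023.

-1023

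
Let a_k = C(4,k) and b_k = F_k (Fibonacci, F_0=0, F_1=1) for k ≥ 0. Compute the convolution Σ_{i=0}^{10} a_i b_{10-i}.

377

This is [x^10] in the product of the two ordinary generating functions.
Σ = 1·55 + 4·34 + 6·21 + 4·13 + 1·8 + 0·5 + 0·3 + 0·2 + 0·1 + 0·1 + 0·0 = 377.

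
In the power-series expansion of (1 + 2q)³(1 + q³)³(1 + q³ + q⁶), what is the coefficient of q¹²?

(1 + 2q)³ has coefficients 1,6,12,8 for degrees 0…3.
(1 + q³)³ has coefficients 1,0,0,3,0,0,3,0,0,1,0,0,0 for degrees 0…12.
Finally multiplying by (1 + q³ + q⁶), the product of all factors after the first has coefficients 1,0,0,4,0,0,7,0,0,7,0,0,4 for degrees 0…12.
[q¹²] = 1·4 + 6·0 + 12·0 + 8·7 = 60.

60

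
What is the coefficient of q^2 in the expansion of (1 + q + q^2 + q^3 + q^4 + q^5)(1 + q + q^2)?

(1 + q + q^2 + q^3 + q^4 + q^5) has coefficients 1,1,1 for degrees 0…2.
(1 + q + q^2) has coefficients 1,1,1 for degrees 0…2.
[q^2] = 1·1 + 1·1 + 1·1 = 3.

3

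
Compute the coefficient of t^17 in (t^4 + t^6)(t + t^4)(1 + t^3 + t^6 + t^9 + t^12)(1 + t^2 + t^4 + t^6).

6

(t^4 + t^6) has coefficients 0,0,0,0,1,0,1 for degrees 0…6.
(t + t^4) has coefficients 0,1,0,0,1,0,0,0,0,0,0,0,0,0,0,0,0,0 for degrees 0…17.
Multiplying by (1 + t^3 + t^6 + t^9 + t^12) gives running coefficients 0,1,0,0,2,0,0,2,0,0,2,0,0,2,0,0,1,0 for degrees 0…17.
Finally multiplying by (1 + t^2 + t^4 + t^6), the product of all factors after the first has coefficients 0,1,0,1,2,1,2,3,2,2,4,2,2,4,2,2,3,2 for degrees 0…17.
[t^17] = 1·4 + 1·2 = 6.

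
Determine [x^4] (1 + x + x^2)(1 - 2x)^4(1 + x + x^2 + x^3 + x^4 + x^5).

3

(1 + x + x^2) has coefficients 1,1,1 for degrees 0…2.
(1 - 2x)^4 has coefficients 1,-8,24,-32,16 for degrees 0…4.
Finally multiplying by (1 + x + x^2 + x^3 + x^4 + x^5), the product of all factors after the first has coefficients 1,-7,17,-15,1 for degrees 0…4.
[x^4] = 1·1 + 1·(-15) + 1·17 = 3.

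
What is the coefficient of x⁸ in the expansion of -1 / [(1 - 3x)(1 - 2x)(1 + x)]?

-14421

Partial fractions give a closed form: a_n = (-9/4)·3^n + (4/3)·2^n + (-1/12)·(-1)^n.
At n = 8: a_8 = -14421.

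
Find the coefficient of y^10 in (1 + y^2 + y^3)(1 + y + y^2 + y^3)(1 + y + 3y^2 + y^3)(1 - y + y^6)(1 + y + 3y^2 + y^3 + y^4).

(1 + y^2 + y^3) has coefficients 1,0,1,1 for degrees 0…3.
(1 + y + y^2 + y^3) has coefficients 1,1,1,1,0,0,0,0,0,0,0 for degrees 0…10.
Multiplying by (1 + y + 3y^2 + y^3) gives running coefficients 1,2,5,6,5,4,1,0,0,0,0 for degrees 0…10.
Multiplying by (1 - y + y^6) gives running coefficients 1,1,3,1,-1,-1,-2,1,5,6,5 for degrees 0…10.
Finally multiplying by (1 + y + 3y^2 + y^3 + y^4), the product of all factors after the first has coefficients 1,2,7,8,11,5,-2,-4,-2,11,25 for degrees 0…10.
[y^10] = 1·25 + 1·(-2) + 1·(-4) = 19.

19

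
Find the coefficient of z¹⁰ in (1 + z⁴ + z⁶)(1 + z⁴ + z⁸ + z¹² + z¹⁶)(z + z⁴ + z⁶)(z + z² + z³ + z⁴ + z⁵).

(1 + z⁴ + z⁶) has coefficients 1,0,0,0,1,0,1 for degrees 0…6.
(1 + z⁴ + z⁸ + z¹² + z¹⁶) has coefficients 1,0,0,0,1,0,0,0,1,0,0 for degrees 0…10.
Multiplying by (z + z⁴ + z⁶) gives running coefficients 0,1,0,0,1,1,1,0,1,1,1 for degrees 0…10.
Finally multiplying by (z + z² + z³ + z⁴ + z⁵), the product of all factors after the first has coefficients 0,0,1,1,1,2,3,3,3,4,4 for degrees 0…10.
[z¹⁰] = 1·4 + 1·3 + 1·1 = 8.

8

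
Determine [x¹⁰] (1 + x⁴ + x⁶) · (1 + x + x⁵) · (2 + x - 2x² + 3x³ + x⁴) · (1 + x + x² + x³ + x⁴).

(1 + x⁴ + x⁶) has coefficients 1,0,0,0,1,0,1 for degrees 0…6.
(1 + x + x⁵) has coefficients 1,1,0,0,0,1,0,0,0,0,0 for degrees 0…10.
Multiplying by (2 + x - 2x² + 3x³ + x⁴) gives running coefficients 2,3,-1,1,4,3,1,-2,3,1,0 for degrees 0…10.
Finally multiplying by (1 + x + x² + x³ + x⁴), the product of all factors after the first has coefficients 2,5,4,5,9,10,8,7,9,6,3 for degrees 0…10.
[x¹⁰] = 1·3 + 1·8 + 1·9 = 20.

20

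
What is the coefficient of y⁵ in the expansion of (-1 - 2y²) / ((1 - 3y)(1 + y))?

The denominator gives the recurrence a_n = 2a_(n−1) + 3a_(n−2) for n ≥ 3; the numerator fixes a_0 = -1, a_1 = -2, a_2 = -9.
Iterating: -1, -2, -9, -24, -75, -222, so a_5 = -222.

-222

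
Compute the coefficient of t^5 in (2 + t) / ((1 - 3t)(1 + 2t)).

321

Partial fractions give a closed form: a_n = (7/5)·3^n + (3/5)·(-2)^n.
At n = 5: a_5 = 321.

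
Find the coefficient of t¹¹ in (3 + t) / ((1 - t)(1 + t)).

Partial fractions give a closed form: a_n = (2)·1^n + (1)·(-1)^n.
At n = 11: a_11 = 1.

1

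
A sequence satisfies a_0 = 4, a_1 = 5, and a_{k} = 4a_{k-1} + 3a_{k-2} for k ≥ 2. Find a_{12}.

144855116

The ordinary generating function has denominator 1 - 4z - 3z^2.
Iterating the recurrence: a_0,…,a_{12} = 4, 5, 32, 143, 668, 3101, 14408, 66935, 310964, 1444661, 6711536, 31180127, 144855116.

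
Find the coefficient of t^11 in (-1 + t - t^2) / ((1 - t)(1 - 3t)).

The denominator gives the recurrence a_n = 4a_(n−1) − 3a_(n−2) for n ≥ 3; the numerator fixes a_0 = -1, a_1 = -3, a_2 = -10.
Iterating: -1, -3, -10, -31, -94, -283, -850, -2551, -7654, -22963, -68890, -206671, so a_11 = -206671.

-206671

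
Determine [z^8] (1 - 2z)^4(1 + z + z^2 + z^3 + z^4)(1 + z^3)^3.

(1 - 2z)^4 has coefficients 1,-8,24,-32,16 for degrees 0…4.
(1 + z + z^2 + z^3 + z^4) has coefficients 1,1,1,1,1,0,0,0,0 for degrees 0…8.
Finally multiplying by (1 + z^3)^3, the product of all factors after the first has coefficients 1,1,1,4,4,3,6,6,3 for degrees 0…8.
[z^8] = 1·3 − 8·6 + 24·6 − 32·3 + 16·4 = 67.

67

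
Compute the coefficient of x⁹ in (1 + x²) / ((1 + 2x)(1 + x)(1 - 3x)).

Partial fractions give a closed form: a_n = (1)·(-2)^n + (-1/2)·(-1)^n + (1/2)·3^n.
At n = 9: a_9 = 9330.

9330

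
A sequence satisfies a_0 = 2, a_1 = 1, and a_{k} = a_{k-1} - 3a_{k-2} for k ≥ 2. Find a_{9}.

The ordinary generating function has denominator 1 - z + 3z^2.
Iterating the recurrence: a_0,…,a_{9} = 2, 1, -5, -8, 7, 31, 10, -83, -113, 136.

136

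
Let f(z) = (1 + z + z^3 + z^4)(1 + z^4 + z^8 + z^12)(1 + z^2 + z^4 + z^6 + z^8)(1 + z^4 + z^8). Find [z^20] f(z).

14

(1 + z + z^3 + z^4) has coefficients 1,1,0,1,1 for degrees 0…4.
(1 + z^4 + z^8 + z^12) has coefficients 1,0,0,0,1,0,0,0,1,0,0,0,1,0,0,0,0,0,0,0,0 for degrees 0…20.
Multiplying by (1 + z^2 + z^4 + z^6 + z^8) gives running coefficients 1,0,1,0,2,0,2,0,3,0,2,0,3,0,2,0,2,0,1,0,1 for degrees 0…20.
Finally multiplying by (1 + z^4 + z^8), the product of all factors after the first has coefficients 1,0,1,0,3,0,3,0,6,0,5,0,8,0,6,0,8,0,5,0,6 for degrees 0…20.
[z^20] = 1·6 + 1·0 + 1·0 + 1·8 = 14.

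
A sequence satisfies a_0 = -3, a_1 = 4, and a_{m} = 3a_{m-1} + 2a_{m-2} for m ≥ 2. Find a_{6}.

The ordinary generating function has denominator 1 - 3y - 2y^2.
Iterating the recurrence: a_0,…,a_{6} = -3, 4, 6, 26, 90, 322, 1146.

1146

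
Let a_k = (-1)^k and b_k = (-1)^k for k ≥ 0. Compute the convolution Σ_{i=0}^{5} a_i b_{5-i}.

The convolution is the t^5 coefficient of A(t)B(t).
Σ = 1·(-1) − 1·1 + 1·(-1) − 1·1 + 1·(-1) − 1·1 = -6.

-6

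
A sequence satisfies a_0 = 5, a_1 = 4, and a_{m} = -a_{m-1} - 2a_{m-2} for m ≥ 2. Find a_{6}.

-10

The ordinary generating function has denominator 1 + q + 2q^2.
Iterating the recurrence: a_0,…,a_{6} = 5, 4, -14, 6, 22, -34, -10.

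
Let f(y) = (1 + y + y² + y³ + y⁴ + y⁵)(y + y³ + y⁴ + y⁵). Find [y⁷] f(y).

(1 + y + y² + y³ + y⁴ + y⁵) has coefficients 1,1,1,1,1,1 for degrees 0…5.
(y + y³ + y⁴ + y⁵) has coefficients 0,1,0,1,1,1,0,0 for degrees 0…7.
[y⁷] = 1·0 + 1·0 + 1·1 + 1·1 + 1·1 + 1·0 = 3.

3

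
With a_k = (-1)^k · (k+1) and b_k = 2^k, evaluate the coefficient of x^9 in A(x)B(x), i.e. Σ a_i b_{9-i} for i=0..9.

This is [x^9] in the product of the two ordinary generating functions.
Σ = 1·512 − 2·256 + 3·128 − 4·64 + 5·32 − 6·16 + 7·8 − 8·4 + 9·2 − 10·1 = 224.

224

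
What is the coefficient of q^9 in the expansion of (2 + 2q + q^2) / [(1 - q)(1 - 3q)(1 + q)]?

61508

The denominator gives the recurrence a_n = 3a_(n−1) + a_(n−2) − 3a_(n−3) for n ≥ 3; the numerator fixes a_0 = 2, a_1 = 8, a_2 = 27.
Iterating: 2, 8, 27, 83, 252, 758, 2277, 6833, 20502, 61508, so a_9 = 61508.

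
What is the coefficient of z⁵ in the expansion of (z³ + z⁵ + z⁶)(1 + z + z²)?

(z³ + z⁵ + z⁶) has coefficients 0,0,0,1,0,1 for degrees 0…5.
(1 + z + z²) has coefficients 1,1,1,0,0,0 for degrees 0…5.
[z⁵] = 1·1 + 1·1 = 2.

2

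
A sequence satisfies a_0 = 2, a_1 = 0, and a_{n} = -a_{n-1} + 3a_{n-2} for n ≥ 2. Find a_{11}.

The ordinary generating function has denominator 1 + q - 3q^2.
Iterating the recurrence: a_0,…,a_{11} = 2, 0, 6, -6, 24, -42, 114, -240, 582, -1302, 3048, -6954.

-6954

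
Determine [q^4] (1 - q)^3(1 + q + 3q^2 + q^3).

(1 - q)^3 has coefficients 1,-3,3,-1 for degrees 0…3.
(1 + q + 3q^2 + q^3) has coefficients 1,1,3,1,0 for degrees 0…4.
[q^4] = 1·0 − 3·1 + 3·3 − 1·1 = 5.

5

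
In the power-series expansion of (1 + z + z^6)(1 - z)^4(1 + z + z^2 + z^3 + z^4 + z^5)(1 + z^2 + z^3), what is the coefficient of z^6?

1

(1 + z + z^6) has coefficients 1,1,0,0,0,0,1 for degrees 0…6.
(1 - z)^4 has coefficients 1,-4,6,-4,1,0,0 for degrees 0…6.
Multiplying by (1 + z + z^2 + z^3 + z^4 + z^5) gives running coefficients 1,-3,3,-1,0,0,-1 for degrees 0…6.
Finally multiplying by (1 + z^2 + z^3), the product of all factors after the first has coefficients 1,-3,4,-3,0,2,-2 for degrees 0…6.
[z^6] = 1·(-2) + 1·2 + 1·1 = 1.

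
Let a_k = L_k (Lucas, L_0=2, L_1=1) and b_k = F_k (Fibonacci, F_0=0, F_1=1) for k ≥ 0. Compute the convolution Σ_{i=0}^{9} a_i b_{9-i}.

This is [x^9] in the product of the two ordinary generating functions.
Σ = 2·34 + 1·21 + 3·13 + 4·8 + 7·5 + 11·3 + 18·2 + 29·1 + 47·1 + 76·0 = 340.

340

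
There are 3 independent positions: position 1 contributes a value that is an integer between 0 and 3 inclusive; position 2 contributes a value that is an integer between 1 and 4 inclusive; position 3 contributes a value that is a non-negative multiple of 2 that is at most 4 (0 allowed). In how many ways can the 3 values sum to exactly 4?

The generating function for the choices is (1 + y + y² + y³)·(y + y² + y³ + y⁴)·(1 + y² + y⁴); the count is [y⁴].
(1 + y + y² + y³) has coefficients 1,1,1,1 for degrees 0…3.
(y + y² + y³ + y⁴) has coefficients 0,1,1,1,1 for degrees 0…4.
Finally multiplying by (1 + y² + y⁴), the product of all factors after the first has coefficients 0,1,1,2,2 for degrees 0…4.
[y⁴] = 1·2 + 1·2 + 1·1 + 1·1 = 6.

6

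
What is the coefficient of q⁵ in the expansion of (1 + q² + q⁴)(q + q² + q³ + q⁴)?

2

(1 + q² + q⁴) has coefficients 1,0,1,0,1 for degrees 0…4.
(q + q² + q³ + q⁴) has coefficients 0,1,1,1,1,0 for degrees 0…5.
[q⁵] = 1·0 + 1·1 + 1·1 = 2.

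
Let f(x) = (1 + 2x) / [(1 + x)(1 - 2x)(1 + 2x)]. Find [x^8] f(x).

171

Partial fractions give a closed form: a_n = (1/3)·(-1)^n + (2/3)·2^n.
At n = 8: a_8 = 171.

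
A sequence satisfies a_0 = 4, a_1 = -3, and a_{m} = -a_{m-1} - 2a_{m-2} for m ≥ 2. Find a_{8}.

The ordinary generating function has denominator 1 + x + 2x^2.
Iterating the recurrence: a_0,…,a_{8} = 4, -3, -5, 11, -1, -21, 23, 19, -65.

-65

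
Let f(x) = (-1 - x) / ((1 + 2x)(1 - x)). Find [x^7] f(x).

Partial fractions give a closed form: a_n = (-1/3)·(-2)^n + (-2/3)·1^n.
At n = 7: a_7 = 42.

42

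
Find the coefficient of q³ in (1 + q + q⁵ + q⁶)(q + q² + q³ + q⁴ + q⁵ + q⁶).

2

(1 + q + q⁵ + q⁶) has coefficients 1,1,0,0 for degrees 0…3.
(q + q² + q³ + q⁴ + q⁵ + q⁶) has coefficients 0,1,1,1 for degrees 0…3.
[q³] = 1·1 + 1·1 = 2.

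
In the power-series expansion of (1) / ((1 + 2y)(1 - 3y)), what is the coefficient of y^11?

Partial fractions give a closed form: a_n = (2/5)·(-2)^n + (3/5)·3^n.
At n = 11: a_11 = 105469.

105469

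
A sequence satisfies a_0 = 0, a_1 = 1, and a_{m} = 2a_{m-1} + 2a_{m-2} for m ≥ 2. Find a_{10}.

6688

The ordinary generating function has denominator 1 - 2y - 2y^2.
Iterating the recurrence: a_0,…,a_{10} = 0, 1, 2, 6, 16, 44, 120, 328, 896, 2448, 6688.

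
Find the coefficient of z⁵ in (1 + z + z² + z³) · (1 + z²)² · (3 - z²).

(1 + z + z² + z³) has coefficients 1,1,1,1 for degrees 0…3.
(1 + z²)² has coefficients 1,0,2,0,1,0 for degrees 0…5.
Finally multiplying by (3 - z²), the product of all factors after the first has coefficients 3,0,5,0,1,0 for degrees 0…5.
[z⁵] = 1·0 + 1·1 + 1·0 + 1·5 = 6.

6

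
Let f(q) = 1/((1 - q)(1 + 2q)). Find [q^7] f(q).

The denominator gives the recurrence a_n = −a_(n−1) + 2a_(n−2) for n ≥ 2; the numerator fixes a_0 = 1, a_1 = -1.
Iterating: 1, -1, 3, -5, 11, -21, 43, -85, so a_7 = -85.

-85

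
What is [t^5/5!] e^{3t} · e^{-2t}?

1

The EGF product rule gives c_5 = Σ_{k_1+k_2=5} C(5; k_1,k_2) · ∏ g_i(k_i), where e^{3t} gives (3)^k; e^{-2t} gives (-2)^k.
g_1(k) for k = 0…5: 1, 3, 9, 27, 81, 243.
g_2(k) for k = 0…5: 1, -2, 4, -8, 16, -32.
c_5 = Σ_k C(5,k)·g_1(k)·g_2(5−k) = 1·1·(-32) + 5·3·16 + 10·9·(-8) + 10·27·4 + 5·81·(-2) + 1·243·1 = −32 + 240 − 720 + 1080 − 810 + 243 = 1.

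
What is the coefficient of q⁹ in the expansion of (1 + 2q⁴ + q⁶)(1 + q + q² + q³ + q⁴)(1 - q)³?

(1 + 2q⁴ + q⁶) has coefficients 1,0,0,0,2,0,1 for degrees 0…6.
(1 + q + q² + q³ + q⁴) has coefficients 1,1,1,1,1,0,0,0,0,0 for degrees 0…9.
Finally multiplying by (1 - q)³, the product of all factors after the first has coefficients 1,-2,1,0,0,-1,2,-1,0,0 for degrees 0…9.
[q⁹] = 1·0 + 2·(-1) + 1·0 = -2.

-2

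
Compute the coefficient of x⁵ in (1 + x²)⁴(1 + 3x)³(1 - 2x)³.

(1 + x²)⁴ has coefficients 1,0,4,0,6,0 for degrees 0…5.
(1 + 3x)³ has coefficients 1,9,27,27,0,0 for degrees 0…5.
Finally multiplying by (1 - 2x)³, the product of all factors after the first has coefficients 1,3,-15,-35,90,108 for degrees 0…5.
[x⁵] = 1·108 + 4·(-35) + 6·3 = -14.

-14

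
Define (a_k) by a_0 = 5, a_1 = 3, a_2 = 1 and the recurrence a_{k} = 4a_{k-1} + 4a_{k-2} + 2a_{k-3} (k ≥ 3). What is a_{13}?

The ordinary generating function has denominator 1 - 4t - 4t^2 - 2t^3.
Iterating the recurrence: a_0,…,a_{13} = 5, 3, 1, 26, 114, 562, 2756, 13500, 66148, 324104, 1588008, 7780744, 38123216, 186791856.

186791856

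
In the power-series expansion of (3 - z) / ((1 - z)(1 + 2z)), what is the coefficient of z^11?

Partial fractions give a closed form: a_n = (2/3)·1^n + (7/3)·(-2)^n.
At n = 11: a_11 = -4778.

-4778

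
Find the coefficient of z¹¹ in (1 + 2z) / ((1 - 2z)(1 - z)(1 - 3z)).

Partial fractions give a closed form: a_n = (-8)·2^n + (3/2)·1^n + (15/2)·3^n.
At n = 11: a_11 = 1312220.

1312220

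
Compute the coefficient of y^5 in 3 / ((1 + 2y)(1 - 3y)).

Partial fractions give a closed form: a_n = (6/5)·(-2)^n + (9/5)·3^n.
At n = 5: a_5 = 399.

399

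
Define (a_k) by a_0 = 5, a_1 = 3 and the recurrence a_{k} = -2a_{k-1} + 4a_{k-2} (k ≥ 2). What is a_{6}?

832

The ordinary generating function has denominator 1 + 2z - 4z^2.
Iterating the recurrence: a_0,…,a_{6} = 5, 3, 14, -16, 88, -240, 832.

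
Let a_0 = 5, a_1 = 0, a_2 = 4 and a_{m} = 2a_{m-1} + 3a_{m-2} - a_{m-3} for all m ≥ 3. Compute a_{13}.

The ordinary generating function has denominator 1 - 2x - 3x^2 + x^3.
Iterating the recurrence: a_0,…,a_{13} = 5, 0, 4, 3, 18, 41, 133, 371, 1100, 3180, 9289, 27018, 78723, 229211.

229211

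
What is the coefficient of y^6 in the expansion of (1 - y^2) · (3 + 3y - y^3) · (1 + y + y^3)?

(1 - y^2) has coefficients 1,0,-1 for degrees 0…2.
(3 + 3y - y^3) has coefficients 3,3,0,-1,0,0,0 for degrees 0…6.
Finally multiplying by (1 + y + y^3), the product of all factors after the first has coefficients 3,6,3,2,2,0,-1 for degrees 0…6.
[y^6] = 1·(-1) − 1·2 = -3.

-3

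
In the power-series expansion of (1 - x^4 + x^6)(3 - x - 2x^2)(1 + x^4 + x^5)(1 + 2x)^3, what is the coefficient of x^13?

76

(1 - x^4 + x^6) has coefficients 1,0,0,0,-1,0,1 for degrees 0…6.
(3 - x - 2x^2) has coefficients 3,-1,-2,0,0,0,0,0,0,0,0,0,0,0 for degrees 0…13.
Multiplying by (1 + x^4 + x^5) gives running coefficients 3,-1,-2,0,3,2,-3,-2,0,0,0,0,0,0 for degrees 0…13.
Finally multiplying by (1 + 2x)^3, the product of all factors after the first has coefficients 3,17,28,0,-29,4,45,28,-32,-48,-16,0,0,0 for degrees 0…13.
[x^13] = 1·0 − 1·(-48) + 1·28 = 76.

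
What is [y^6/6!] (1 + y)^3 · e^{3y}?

The EGF product rule gives c_6 = Σ_{k_1+k_2=6} C(6; k_1,k_2) · ∏ g_i(k_i), where (1+y)^3 gives the falling factorial (3)_k; e^{3y} gives (3)^k.
g_1(k) for k = 0…6: 1, 3, 6, 6, 0, 0, 0.
g_2(k) for k = 0…6: 1, 3, 9, 27, 81, 243, 729.
c_6 = Σ_k C(6,k)·g_1(k)·g_2(6−k) = 1·1·729 + 6·3·243 + 15·6·81 + 20·6·27 = 729 + 4374 + 7290 + 3240 = 15633.

15633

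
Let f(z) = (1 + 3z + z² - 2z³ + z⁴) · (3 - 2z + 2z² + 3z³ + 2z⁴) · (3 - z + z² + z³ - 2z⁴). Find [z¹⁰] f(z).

(1 + 3z + z² - 2z³ + z⁴) has coefficients 1,3,1,-2,1 for degrees 0…4.
(3 - 2z + 2z² + 3z³ + 2z⁴) has coefficients 3,-2,2,3,2,0,0,0,0,0,0 for degrees 0…10.
Finally multiplying by (3 - z + z² + z³ - 2z⁴), the product of all factors after the first has coefficients 9,-9,11,8,-3,7,1,-4,-4,0,0 for degrees 0…10.
[z¹⁰] = 1·0 + 3·0 + 1·(-4) − 2·(-4) + 1·1 = 5.

5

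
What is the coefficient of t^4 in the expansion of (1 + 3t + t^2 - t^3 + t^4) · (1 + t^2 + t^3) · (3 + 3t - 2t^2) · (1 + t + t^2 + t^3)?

54

(1 + 3t + t^2 - t^3 + t^4) has coefficients 1,3,1,-1,1 for degrees 0…4.
(1 + t^2 + t^3) has coefficients 1,0,1,1,0 for degrees 0…4.
Multiplying by (3 + 3t - 2t^2) gives running coefficients 3,3,1,6,1 for degrees 0…4.
Finally multiplying by (1 + t + t^2 + t^3), the product of all factors after the first has coefficients 3,6,7,13,11 for degrees 0…4.
[t^4] = 1·11 + 3·13 + 1·7 − 1·6 + 1·3 = 54.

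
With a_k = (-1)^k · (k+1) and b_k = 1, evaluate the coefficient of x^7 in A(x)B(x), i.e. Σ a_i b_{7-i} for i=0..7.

-4

Write out a_i and b_{7-i} for i = 0,…,7 and sum the products.
Σ = 1·1 − 2·1 + 3·1 − 4·1 + 5·1 − 6·1 + 7·1 − 8·1 = -4.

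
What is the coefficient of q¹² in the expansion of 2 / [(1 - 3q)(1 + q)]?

Partial fractions give a closed form: a_n = (3/2)·3^n + (1/2)·(-1)^n.
At n = 12: a_12 = 797162.

797162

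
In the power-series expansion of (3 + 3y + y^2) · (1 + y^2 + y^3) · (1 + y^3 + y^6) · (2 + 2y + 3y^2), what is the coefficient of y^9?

(3 + 3y + y^2) has coefficients 3,3,1 for degrees 0…2.
(1 + y^2 + y^3) has coefficients 1,0,1,1,0,0,0,0,0,0 for degrees 0…9.
Multiplying by (1 + y^3 + y^6) gives running coefficients 1,0,1,2,0,1,2,0,1,1 for degrees 0…9.
Finally multiplying by (2 + 2y + 3y^2), the product of all factors after the first has coefficients 2,2,5,6,7,8,6,7,8,4 for degrees 0…9.
[y^9] = 3·4 + 3·8 + 1·7 = 43.

43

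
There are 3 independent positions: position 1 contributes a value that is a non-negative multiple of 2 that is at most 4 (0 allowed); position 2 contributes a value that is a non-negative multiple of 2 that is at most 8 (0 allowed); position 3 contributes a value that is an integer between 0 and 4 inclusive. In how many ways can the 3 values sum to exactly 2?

3

The generating function for the choices is (1 + q² + q⁴)·(1 + q² + q⁴ + q⁶ + q⁸)·(1 + q + q² + q³ + q⁴); the count is [q²].
(1 + q² + q⁴) has coefficients 1,0,1 for degrees 0…2.
(1 + q² + q⁴ + q⁶ + q⁸) has coefficients 1,0,1 for degrees 0…2.
Finally multiplying by (1 + q + q² + q³ + q⁴), the product of all factors after the first has coefficients 1,1,2 for degrees 0…2.
[q²] = 1·2 + 1·1 = 3.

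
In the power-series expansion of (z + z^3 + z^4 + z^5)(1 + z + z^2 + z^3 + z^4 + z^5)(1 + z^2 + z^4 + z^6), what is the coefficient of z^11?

9

(z + z^3 + z^4 + z^5) has coefficients 0,1,0,1,1,1 for degrees 0…5.
(1 + z + z^2 + z^3 + z^4 + z^5) has coefficients 1,1,1,1,1,1,0,0,0,0,0,0 for degrees 0…11.
Finally multiplying by (1 + z^2 + z^4 + z^6), the product of all factors after the first has coefficients 1,1,2,2,3,3,3,3,2,2,1,1 for degrees 0…11.
[z^11] = 1·1 + 1·2 + 1·3 + 1·3 = 9.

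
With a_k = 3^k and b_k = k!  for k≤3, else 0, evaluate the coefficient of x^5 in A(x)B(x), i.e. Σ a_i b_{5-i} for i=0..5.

The convolution is the x^5 coefficient of A(x)B(x).
Σ = 1·0 + 3·0 + 9·6 + 27·2 + 81·1 + 243·1 = 432.

432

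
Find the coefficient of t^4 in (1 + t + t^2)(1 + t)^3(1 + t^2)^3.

(1 + t + t^2) has coefficients 1,1,1 for degrees 0…2.
(1 + t)^3 has coefficients 1,3,3,1,0 for degrees 0…4.
Finally multiplying by (1 + t^2)^3, the product of all factors after the first has coefficients 1,3,6,10,12 for degrees 0…4.
[t^4] = 1·12 + 1·10 + 1·6 = 28.

28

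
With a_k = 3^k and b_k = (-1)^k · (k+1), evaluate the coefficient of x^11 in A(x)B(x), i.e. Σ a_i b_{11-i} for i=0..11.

Write out a_i and b_{11-i} for i = 0,…,11 and sum the products.
Σ = 1·(-12) + 3·11 + 9·(-10) + 27·9 + 81·(-8) + 243·7 + 729·(-6) + 2187·5 + 6561·(-4) + 19683·3 + 59049·(-2) + 177147·1 = 99642.

99642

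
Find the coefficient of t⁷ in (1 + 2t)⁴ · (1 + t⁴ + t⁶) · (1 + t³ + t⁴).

(1 + 2t)⁴ has coefficients 1,8,24,32,16 for degrees 0…4.
(1 + t⁴ + t⁶) has coefficients 1,0,0,0,1,0,1,0 for degrees 0…7.
Finally multiplying by (1 + t³ + t⁴), the product of all factors after the first has coefficients 1,0,0,1,2,0,1,1 for degrees 0…7.
[t⁷] = 1·1 + 8·1 + 24·0 + 32·2 + 16·1 = 89.

89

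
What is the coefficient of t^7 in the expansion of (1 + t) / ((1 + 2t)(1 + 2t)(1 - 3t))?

The denominator gives the recurrence a_n = −a_(n−1) + 8a_(n−2) + 12a_(n−3) for n ≥ 3; the numerator fixes a_0 = 1, a_1 = 0, a_2 = 8.
Iterating: 1, 0, 8, 4, 60, 68, 460, 804, so a_7 = 804.

804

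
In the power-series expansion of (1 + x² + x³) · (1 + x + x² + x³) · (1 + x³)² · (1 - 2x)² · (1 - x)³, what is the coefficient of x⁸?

17

(1 + x² + x³) has coefficients 1,0,1,1 for degrees 0…3.
(1 + x + x² + x³) has coefficients 1,1,1,1,0,0,0,0,0 for degrees 0…8.
Multiplying by (1 + x³)² gives running coefficients 1,1,1,3,2,2,3,1,1 for degrees 0…8.
Multiplying by (1 - 2x)² gives running coefficients 1,-3,1,3,-6,6,3,-3,9 for degrees 0…8.
Finally multiplying by (1 - x)³, the product of all factors after the first has coefficients 1,-6,13,-10,-9,32,-36,12,21 for degrees 0…8.
[x⁸] = 1·21 + 1·(-36) + 1·32 = 17.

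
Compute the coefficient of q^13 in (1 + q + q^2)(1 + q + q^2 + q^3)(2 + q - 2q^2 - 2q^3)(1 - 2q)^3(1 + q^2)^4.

(1 + q + q^2) has coefficients 1,1,1 for degrees 0…2.
(1 + q + q^2 + q^3) has coefficients 1,1,1,1,0,0,0,0,0,0,0,0,0,0 for degrees 0…13.
Multiplying by (2 + q - 2q^2 - 2q^3) gives running coefficients 2,3,1,-1,-3,-4,-2,0,0,0,0,0,0,0 for degrees 0…13.
Multiplying by (1 - 2q)^3 gives running coefficients 2,-9,7,13,-9,-6,-6,-12,8,16,0,0,0,0 for degrees 0…13.
Finally multiplying by (1 + q^2)^4, the product of all factors after the first has coefficients 2,-9,15,-23,31,-8,8,6,-40,-25,-33,-19,15,42 for degrees 0…13.
[q^13] = 1·42 + 1·15 + 1·(-19) = 38.

38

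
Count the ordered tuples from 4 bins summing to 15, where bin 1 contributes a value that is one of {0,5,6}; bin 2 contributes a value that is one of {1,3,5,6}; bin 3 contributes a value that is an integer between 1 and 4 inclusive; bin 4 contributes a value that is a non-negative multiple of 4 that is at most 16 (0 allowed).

The generating function for the choices is (1 + x⁵ + x⁶)·(x + x³ + x⁵ + x⁶)·(x + x² + x³ + x⁴)·(1 + x⁴ + x⁸ + x¹² + x¹⁶); the count is [x¹⁵].
(1 + x⁵ + x⁶) has coefficients 1,0,0,0,0,1,1 for degrees 0…6.
(x + x³ + x⁵ + x⁶) has coefficients 0,1,0,1,0,1,1,0,0,0,0,0,0,0,0,0 for degrees 0…15.
Multiplying by (x + x² + x³ + x⁴) gives running coefficients 0,0,1,1,2,2,2,3,2,2,1,0,0,0,0,0 for degrees 0…15.
Finally multiplying by (1 + x⁴ + x⁸ + x¹² + x¹⁶), the product of all factors after the first has coefficients 0,0,1,1,2,2,3,4,4,4,4,4,4,4,4,4 for degrees 0…15.
[x¹⁵] = 1·4 + 1·4 + 1·4 = 12.

12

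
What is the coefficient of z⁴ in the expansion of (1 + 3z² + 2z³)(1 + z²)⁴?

18

(1 + 3z² + 2z³) has coefficients 1,0,3,2 for degrees 0…3.
(1 + z²)⁴ has coefficients 1,0,4,0,6 for degrees 0…4.
[z⁴] = 1·6 + 3·4 + 2·0 = 18.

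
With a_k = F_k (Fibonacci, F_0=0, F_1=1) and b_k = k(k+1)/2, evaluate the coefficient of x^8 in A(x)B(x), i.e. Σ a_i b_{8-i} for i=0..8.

This is [x^8] in the product of the two ordinary generating functions.
Σ = 0·36 + 1·28 + 1·21 + 2·15 + 3·10 + 5·6 + 8·3 + 13·1 + 21·0 = 176.

176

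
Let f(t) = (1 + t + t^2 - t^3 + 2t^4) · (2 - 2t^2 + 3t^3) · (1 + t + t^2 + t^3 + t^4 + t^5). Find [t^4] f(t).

8

(1 + t + t^2 - t^3 + 2t^4) has coefficients 1,1,1,-1,2 for degrees 0…4.
(2 - 2t^2 + 3t^3) has coefficients 2,0,-2,3,0 for degrees 0…4.
Finally multiplying by (1 + t + t^2 + t^3 + t^4 + t^5), the product of all factors after the first has coefficients 2,2,0,3,3 for degrees 0…4.
[t^4] = 1·3 + 1·3 + 1·0 − 1·2 + 2·2 = 8.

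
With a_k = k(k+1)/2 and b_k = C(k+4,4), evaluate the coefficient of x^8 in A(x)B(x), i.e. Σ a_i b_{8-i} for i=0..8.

Write out a_i and b_{8-i} for i = 0,…,8 and sum the products.
Σ = 0·495 + 1·330 + 3·210 + 6·126 + 10·70 + 15·35 + 21·15 + 28·5 + 36·1 = 3432.

3432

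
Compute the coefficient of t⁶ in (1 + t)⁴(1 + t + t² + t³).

5

(1 + t)⁴ has coefficients 1,4,6,4,1 for degrees 0…4.
(1 + t + t² + t³) has coefficients 1,1,1,1,0,0,0 for degrees 0…6.
[t⁶] = 1·0 + 4·0 + 6·0 + 4·1 + 1·1 = 5.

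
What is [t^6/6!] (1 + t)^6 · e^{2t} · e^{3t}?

866695

The EGF product rule gives c_6 = Σ_{k_1+k_2+k_3=6} C(6; k_1,k_2,k_3) · ∏ g_i(k_i), where (1+t)^6 gives the falling factorial (6)_k; e^{2t} gives (2)^k; e^{3t} gives (3)^k.
g_1(k) for k = 0…6: 1, 6, 30, 120, 360, 720, 720.
g_2(k) for k = 0…6: 1, 2, 4, 8, 16, 32, 64.
g_3(k) for k = 0…6: 1, 3, 9, 27, 81, 243, 729.
First combine the last two factors: h(k) = Σ_j C(k,j)·g_2(j)·g_3(k−j) for k = 0…6: 1, 5, 25, 125, 625, 3125, 15625.
c_6 = Σ_k C(6,k)·g_1(k)·h(6−k) = 1·1·15625 + 6·6·3125 + 15·30·625 + 20·120·125 + 15·360·25 + 6·720·5 + 1·720·1 = 15625 + 112500 + 281250 + 300000 + 135000 + 21600 + 720 = 866695.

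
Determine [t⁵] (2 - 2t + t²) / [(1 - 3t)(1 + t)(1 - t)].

Partial fractions give a closed form: a_n = (13/8)·3^n + (5/8)·(-1)^n + (-1/4)·1^n.
At n = 5: a_5 = 394.

394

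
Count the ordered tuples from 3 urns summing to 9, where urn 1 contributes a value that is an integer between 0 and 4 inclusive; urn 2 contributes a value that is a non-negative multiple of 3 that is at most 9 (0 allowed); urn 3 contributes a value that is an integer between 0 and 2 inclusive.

The generating function for the choices is (1 + z + z^2 + z^3 + z^4)·(1 + z^3 + z^6 + z^9)·(1 + z + z^2); the count is [z^9].
(1 + z + z^2 + z^3 + z^4) has coefficients 1,1,1,1,1 for degrees 0…4.
(1 + z^3 + z^6 + z^9) has coefficients 1,0,0,1,0,0,1,0,0,1 for degrees 0…9.
Finally multiplying by (1 + z + z^2), the product of all factors after the first has coefficients 1,1,1,1,1,1,1,1,1,1 for degrees 0…9.
[z^9] = 1·1 + 1·1 + 1·1 + 1·1 + 1·1 = 5.

5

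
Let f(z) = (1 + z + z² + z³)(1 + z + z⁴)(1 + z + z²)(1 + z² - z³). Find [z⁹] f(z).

0

(1 + z + z² + z³) has coefficients 1,1,1,1 for degrees 0…3.
(1 + z + z⁴) has coefficients 1,1,0,0,1,0,0,0,0,0 for degrees 0…9.
Multiplying by (1 + z + z²) gives running coefficients 1,2,2,1,1,1,1,0,0,0 for degrees 0…9.
Finally multiplying by (1 + z² - z³), the product of all factors after the first has coefficients 1,2,3,2,1,0,1,0,0,-1 for degrees 0…9.
[z⁹] = 1·(-1) + 1·0 + 1·0 + 1·1 = 0.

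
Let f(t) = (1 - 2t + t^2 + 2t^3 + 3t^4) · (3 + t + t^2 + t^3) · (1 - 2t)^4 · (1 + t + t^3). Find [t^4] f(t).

(1 - 2t + t^2 + 2t^3 + 3t^4) has coefficients 1,-2,1,2,3 for degrees 0…4.
(3 + t + t^2 + t^3) has coefficients 3,1,1,1,0 for degrees 0…4.
Multiplying by (1 - 2t)^4 gives running coefficients 3,-23,65,-79,32 for degrees 0…4.
Finally multiplying by (1 + t + t^3), the product of all factors after the first has coefficients 3,-20,42,-11,-70 for degrees 0…4.
[t^4] = 1·(-70) − 2·(-11) + 1·42 + 2·(-20) + 3·3 = -37.

-37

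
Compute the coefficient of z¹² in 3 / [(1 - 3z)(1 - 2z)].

Partial fractions give a closed form: a_n = (9)·3^n + (-6)·2^n.
At n = 12: a_12 = 4758393.

4758393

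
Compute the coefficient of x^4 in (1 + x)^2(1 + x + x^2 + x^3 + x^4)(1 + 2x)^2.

(1 + x)^2 has coefficients 1,2,1 for degrees 0…2.
(1 + x + x^2 + x^3 + x^4) has coefficients 1,1,1,1,1 for degrees 0…4.
Finally multiplying by (1 + 2x)^2, the product of all factors after the first has coefficients 1,5,9,9,9 for degrees 0…4.
[x^4] = 1·9 + 2·9 + 1·9 = 36.

36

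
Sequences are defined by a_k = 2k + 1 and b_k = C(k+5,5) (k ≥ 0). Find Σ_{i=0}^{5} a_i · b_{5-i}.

1122

This is [x^5] in the product of the two ordinary generating functions.
Σ = 1·252 + 3·126 + 5·56 + 7·21 + 9·6 + 11·1 = 1122.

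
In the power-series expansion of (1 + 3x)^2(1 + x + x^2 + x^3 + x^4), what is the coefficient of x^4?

16

(1 + 3x)^2 has coefficients 1,6,9 for degrees 0…2.
(1 + x + x^2 + x^3 + x^4) has coefficients 1,1,1,1,1 for degrees 0…4.
[x^4] = 1·1 + 6·1 + 9·1 = 16.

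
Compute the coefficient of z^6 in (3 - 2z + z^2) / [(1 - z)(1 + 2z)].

The denominator gives the recurrence a_n = −a_(n−1) + 2a_(n−2) for n ≥ 3; the numerator fixes a_0 = 3, a_1 = -5, a_2 = 12.
Iterating: 3, -5, 12, -22, 46, -90, 182, so a_6 = 182.

182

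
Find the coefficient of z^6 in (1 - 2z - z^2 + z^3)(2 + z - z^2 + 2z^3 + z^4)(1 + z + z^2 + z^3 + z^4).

(1 - 2z - z^2 + z^3) has coefficients 1,-2,-1,1 for degrees 0…3.
(2 + z - z^2 + 2z^3 + z^4) has coefficients 2,1,-1,2,1,0,0 for degrees 0…6.
Finally multiplying by (1 + z + z^2 + z^3 + z^4), the product of all factors after the first has coefficients 2,3,2,4,5,3,2 for degrees 0…6.
[z^6] = 1·2 − 2·3 − 1·5 + 1·4 = -5.

-5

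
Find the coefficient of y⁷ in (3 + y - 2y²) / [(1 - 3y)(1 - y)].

The denominator gives the recurrence a_n = 4a_(n−1) − 3a_(n−2) for n ≥ 3; the numerator fixes a_0 = 3, a_1 = 13, a_2 = 41.
Iterating: 3, 13, 41, 125, 377, 1133, 3401, 10205, so a_7 = 10205.

10205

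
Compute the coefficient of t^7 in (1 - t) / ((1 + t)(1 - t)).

-1

Partial fractions give a closed form: a_n = (1)·(-1)^n.
At n = 7: a_7 = -1.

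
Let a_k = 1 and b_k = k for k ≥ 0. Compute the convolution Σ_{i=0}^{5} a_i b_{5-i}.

Write out a_i and b_{5-i} for i = 0,…,5 and sum the products.
Σ = 1·5 + 1·4 + 1·3 + 1·2 + 1·1 + 1·0 = 15.

15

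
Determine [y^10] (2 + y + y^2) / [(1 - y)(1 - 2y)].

5628

The denominator gives the recurrence a_n = 3a_(n−1) − 2a_(n−2) for n ≥ 3; the numerator fixes a_0 = 2, a_1 = 7, a_2 = 18.
Iterating: 2, 7, 18, 40, 84, 172, 348, 700, 1404, 2812, 5628, so a_10 = 5628.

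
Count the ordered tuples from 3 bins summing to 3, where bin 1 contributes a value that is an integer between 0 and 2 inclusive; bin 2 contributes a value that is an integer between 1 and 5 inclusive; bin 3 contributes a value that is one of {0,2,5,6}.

4

The generating function for the choices is (1 + x + x²)·(x + x² + x³ + x⁴ + x⁵)·(1 + x² + x⁵ + x⁶); the count is [x³].
(1 + x + x²) has coefficients 1,1,1 for degrees 0…2.
(x + x² + x³ + x⁴ + x⁵) has coefficients 0,1,1,1 for degrees 0…3.
Finally multiplying by (1 + x² + x⁵ + x⁶), the product of all factors after the first has coefficients 0,1,1,2 for degrees 0…3.
[x³] = 1·2 + 1·1 + 1·1 = 4.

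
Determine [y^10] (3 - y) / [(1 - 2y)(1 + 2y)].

The denominator gives the recurrence a_n = 4a_(n−2) for n ≥ 2; the numerator fixes a_0 = 3, a_1 = -1.
Iterating: 3, -1, 12, -4, 48, -16, 192, -64, 768, -256, 3072, so a_10 = 3072.

3072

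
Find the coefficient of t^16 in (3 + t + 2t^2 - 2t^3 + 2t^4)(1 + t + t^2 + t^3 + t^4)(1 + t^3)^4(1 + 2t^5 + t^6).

(3 + t + 2t^2 - 2t^3 + 2t^4) has coefficients 3,1,2,-2,2 for degrees 0…4.
(1 + t + t^2 + t^3 + t^4) has coefficients 1,1,1,1,1,0,0,0,0,0,0,0,0,0,0,0,0 for degrees 0…16.
Multiplying by (1 + t^3)^4 gives running coefficients 1,1,1,5,5,4,10,10,6,10,10,4,5,5,1,1,1 for degrees 0…16.
Finally multiplying by (1 + 2t^5 + t^6), the product of all factors after the first has coefficients 1,1,1,5,5,6,13,13,17,25,23,28,35,27,27,31,19 for degrees 0…16.
[t^16] = 3·19 + 1·31 + 2·27 − 2·27 + 2·35 = 158.

158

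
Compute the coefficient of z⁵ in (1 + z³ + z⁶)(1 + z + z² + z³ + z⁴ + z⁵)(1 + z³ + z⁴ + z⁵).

(1 + z³ + z⁶) has coefficients 1,0,0,1,0,0 for degrees 0…5.
(1 + z + z² + z³ + z⁴ + z⁵) has coefficients 1,1,1,1,1,1 for degrees 0…5.
Finally multiplying by (1 + z³ + z⁴ + z⁵), the product of all factors after the first has coefficients 1,1,1,2,3,4 for degrees 0…5.
[z⁵] = 1·4 + 1·1 = 5.

5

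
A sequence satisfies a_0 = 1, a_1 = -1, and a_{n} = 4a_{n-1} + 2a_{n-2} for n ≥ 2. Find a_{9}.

-76816

The ordinary generating function has denominator 1 - 4q - 2q^2.
Iterating the recurrence: a_0,…,a_{9} = 1, -1, -2, -10, -44, -196, -872, -3880, -17264, -76816.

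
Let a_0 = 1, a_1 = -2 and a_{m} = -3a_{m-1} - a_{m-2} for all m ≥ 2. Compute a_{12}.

75025

The ordinary generating function has denominator 1 + 3z + z^2.
Iterating the recurrence: a_0,…,a_{12} = 1, -2, 5, -13, 34, -89, 233, -610, 1597, -4181, 10946, -28657, 75025.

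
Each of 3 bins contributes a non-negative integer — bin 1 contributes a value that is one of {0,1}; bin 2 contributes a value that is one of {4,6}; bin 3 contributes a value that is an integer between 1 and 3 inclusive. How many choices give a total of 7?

The generating function for the choices is (1 + q)·(q^4 + q^6)·(q + q^2 + q^3); the count is [q^7].
(1 + q) has coefficients 1,1 for degrees 0…1.
(q^4 + q^6) has coefficients 0,0,0,0,1,0,1,0 for degrees 0…7.
Finally multiplying by (q + q^2 + q^3), the product of all factors after the first has coefficients 0,0,0,0,0,1,1,2 for degrees 0…7.
[q^7] = 1·2 + 1·1 = 3.

3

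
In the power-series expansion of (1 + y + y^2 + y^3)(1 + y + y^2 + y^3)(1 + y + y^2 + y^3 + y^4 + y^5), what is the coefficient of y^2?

(1 + y + y^2 + y^3) has coefficients 1,1,1 for degrees 0…2.
(1 + y + y^2 + y^3) has coefficients 1,1,1 for degrees 0…2.
Finally multiplying by (1 + y + y^2 + y^3 + y^4 + y^5), the product of all factors after the first has coefficients 1,2,3 for degrees 0…2.
[y^2] = 1·3 + 1·2 + 1·1 = 6.

6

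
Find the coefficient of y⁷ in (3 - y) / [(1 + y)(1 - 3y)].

The denominator gives the recurrence a_n = 2a_(n−1) + 3a_(n−2) for n ≥ 3; the numerator fixes a_0 = 3, a_1 = 5, a_2 = 19.
Iterating: 3, 5, 19, 53, 163, 485, 1459, 4373, so a_7 = 4373.

4373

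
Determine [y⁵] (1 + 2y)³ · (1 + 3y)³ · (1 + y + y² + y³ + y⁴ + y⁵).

1512

(1 + 2y)³ has coefficients 1,6,12,8 for degrees 0…3.
(1 + 3y)³ has coefficients 1,9,27,27,0,0 for degrees 0…5.
Finally multiplying by (1 + y + y² + y³ + y⁴ + y⁵), the product of all factors after the first has coefficients 1,10,37,64,64,64 for degrees 0…5.
[y⁵] = 1·64 + 6·64 + 12·64 + 8·37 = 1512.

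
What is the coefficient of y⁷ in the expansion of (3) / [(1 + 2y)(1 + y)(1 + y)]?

-1506

The denominator gives the recurrence a_n = −4a_(n−1) − 5a_(n−2) − 2a_(n−3) for n ≥ 3; the numerator fixes a_0 = 3, a_1 = -12, a_2 = 33.
Iterating: 3, -12, 33, -78, 171, -360, 741, -1506, so a_7 = -1506.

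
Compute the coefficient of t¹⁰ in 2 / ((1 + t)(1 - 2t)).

1366

Partial fractions give a closed form: a_n = (2/3)·(-1)^n + (4/3)·2^n.
At n = 10: a_10 = 1366.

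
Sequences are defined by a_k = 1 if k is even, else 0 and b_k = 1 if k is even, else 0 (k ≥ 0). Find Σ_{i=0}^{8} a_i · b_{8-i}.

5

This is [x^8] in the product of the two ordinary generating functions.
Σ = 1·1 + 0·0 + 1·1 + 0·0 + 1·1 + 0·0 + 1·1 + 0·0 + 1·1 = 5.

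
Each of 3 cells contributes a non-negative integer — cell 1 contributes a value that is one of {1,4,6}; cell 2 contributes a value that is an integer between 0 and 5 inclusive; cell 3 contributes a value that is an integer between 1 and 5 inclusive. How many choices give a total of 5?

5

The generating function for the choices is (z + z⁴ + z⁶)·(1 + z + z² + z³ + z⁴ + z⁵)·(z + z² + z³ + z⁴ + z⁵); the count is [z⁵].
(z + z⁴ + z⁶) has coefficients 0,1,0,0,1,0 for degrees 0…5.
(1 + z + z² + z³ + z⁴ + z⁵) has coefficients 1,1,1,1,1,1 for degrees 0…5.
Finally multiplying by (z + z² + z³ + z⁴ + z⁵), the product of all factors after the first has coefficients 0,1,2,3,4,5 for degrees 0…5.
[z⁵] = 1·4 + 1·1 = 5.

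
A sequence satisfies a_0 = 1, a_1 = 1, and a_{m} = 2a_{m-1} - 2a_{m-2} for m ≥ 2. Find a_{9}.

The ordinary generating function has denominator 1 - 2y + 2y^2.
Iterating the recurrence: a_0,…,a_{9} = 1, 1, 0, -2, -4, -4, 0, 8, 16, 16.

16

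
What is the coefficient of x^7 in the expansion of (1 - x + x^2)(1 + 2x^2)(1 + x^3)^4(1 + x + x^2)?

(1 - x + x^2) has coefficients 1,-1,1 for degrees 0…2.
(1 + 2x^2) has coefficients 1,0,2,0,0,0,0,0 for degrees 0…7.
Multiplying by (1 + x^3)^4 gives running coefficients 1,0,2,4,0,8,6,0 for degrees 0…7.
Finally multiplying by (1 + x + x^2), the product of all factors after the first has coefficients 1,1,3,6,6,12,14,14 for degrees 0…7.
[x^7] = 1·14 − 1·14 + 1·12 = 12.

12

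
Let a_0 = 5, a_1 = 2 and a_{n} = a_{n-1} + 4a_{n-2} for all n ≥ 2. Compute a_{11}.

The ordinary generating function has denominator 1 - q - 4q^2.
Iterating the recurrence: a_0,…,a_{11} = 5, 2, 22, 30, 118, 238, 710, 1662, 4502, 11150, 29158, 73758.

73758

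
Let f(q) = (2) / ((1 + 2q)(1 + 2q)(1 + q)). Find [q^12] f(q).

196610

The denominator gives the recurrence a_n = −5a_(n−1) − 8a_(n−2) − 4a_(n−3) for n ≥ 3; the numerator fixes a_0 = 2, a_1 = -10, a_2 = 34.
Iterating: 2, -10, 34, -98, 258, -642, 1538, -3586, 8194, -18434, 40962, -90114, 196610, so a_12 = 196610.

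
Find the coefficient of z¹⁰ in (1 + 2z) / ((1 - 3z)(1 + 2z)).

Partial fractions give a closed form: a_n = (1)·3^n.
At n = 10: a_10 = 59049.

59049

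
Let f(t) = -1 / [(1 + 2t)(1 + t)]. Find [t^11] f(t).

4095

The denominator gives the recurrence a_n = −3a_(n−1) − 2a_(n−2) for n ≥ 2; the numerator fixes a_0 = -1, a_1 = 3.
Iterating: -1, 3, -7, 15, -31, 63, -127, 255, -511, 1023, -2047, 4095, so a_11 = 4095.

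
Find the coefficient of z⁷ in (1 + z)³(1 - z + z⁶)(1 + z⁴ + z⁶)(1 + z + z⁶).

(1 + z)³ has coefficients 1,3,3,1 for degrees 0…3.
(1 - z + z⁶) has coefficients 1,-1,0,0,0,0,1,0 for degrees 0…7.
Multiplying by (1 + z⁴ + z⁶) gives running coefficients 1,-1,0,0,1,-1,2,-1 for degrees 0…7.
Finally multiplying by (1 + z + z⁶), the product of all factors after the first has coefficients 1,0,-1,0,1,0,2,0 for degrees 0…7.
[z⁷] = 1·0 + 3·2 + 3·0 + 1·1 = 7.

7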